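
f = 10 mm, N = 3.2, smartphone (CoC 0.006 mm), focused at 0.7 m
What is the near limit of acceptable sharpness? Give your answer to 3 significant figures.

0.618 m

Hyperfocal distance H = f²/(N·c) + f = 10²/(3.2 × 0.006) + 10 = 100/0.0192 + 10 ≈ 5218.3 mm ≈ 5.218 m.
Near limit Dn = s·(H − f)/(H + s − 2f) = 700 × (5218.3 − 10) / (5218.3 + 700 − 2 × 10) = 700 × 5208.3 / 5898.3 ≈ 618.11 mm ≈ 0.618 m.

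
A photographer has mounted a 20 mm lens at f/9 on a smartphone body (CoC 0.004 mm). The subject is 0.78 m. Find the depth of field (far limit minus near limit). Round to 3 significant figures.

Hyperfocal distance H = f²/(N·c) + f = 20²/(9 × 0.004) + 20 = 400/0.036 + 20 ≈ 11131.1 mm ≈ 11.13 m.
Near limit Dn = s·(H − f)/(H + s − 2f) = 780 × (11131.1 − 20) / (11131.1 + 780 − 2 × 20) = 780 × 11111.1 / 11871.1 ≈ 730.06 mm.
Far limit Df = s·(H − f)/(H − s) = 780 × (11131.1 − 20) / (11131.1 − 780) = 780 × 11111.1 / 10351.1 ≈ 837.27 mm.
Depth of field = Df − Dn = 837.27 − 730.06 ≈ 107.21 mm.

107 mm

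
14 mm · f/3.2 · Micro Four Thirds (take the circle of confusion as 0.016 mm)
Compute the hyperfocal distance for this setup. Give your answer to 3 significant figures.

Hyperfocal distance H = f²/(N·c) + f = 14²/(3.2 × 0.016) + 14 = 196/0.0512 + 14 ≈ 3842.1 mm ≈ 3.84 m.

3.84 m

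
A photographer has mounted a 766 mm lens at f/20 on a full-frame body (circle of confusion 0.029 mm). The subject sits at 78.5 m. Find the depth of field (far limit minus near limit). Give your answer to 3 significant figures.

12.1 m

Hyperfocal distance H = f²/(N·c) + f = 766²/(20 × 0.029) + 766 = 586756/0.58 + 766 ≈ 1012414.3 mm ≈ 1012 m.
Near limit Dn = s·(H − f)/(H + s − 2f) = 78500 × (1012414.3 − 766) / (1012414.3 + 78500 − 2 × 766) = 78500 × 1011648.3 / 1089382.3 ≈ 72899 mm.
Far limit Df = s·(H − f)/(H − s) = 78500 × (1012414.3 − 766) / (1012414.3 − 78500) = 78500 × 1011648.3 / 933914.3 ≈ 85034 mm.
Depth of field = Df − Dn = 85034 − 72899 ≈ 12135 mm ≈ 12.1 m.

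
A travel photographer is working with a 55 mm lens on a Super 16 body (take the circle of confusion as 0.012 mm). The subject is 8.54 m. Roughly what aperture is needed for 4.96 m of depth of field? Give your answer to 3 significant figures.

Write h = H − f = f²/(N·c). The thin-lens limits are Dn = s·h/(h + (s−f)) and Df = s·h/(h − (s−f)), so DoF = Df − Dn = 2·s·(s−f)·h / (h² − (s−f)²).
That is a quadratic in h: DoF·h² − 2·s·(s−f)·h − DoF·(s−f)² = 0 ⇒ h = (s−f)·(s + √(s² + DoF²)) / DoF = 8485 × (8540 + √(8540² + 4960²)) / 4960 = 8485 × (8540 + 9875.89) / 4960 ≈ 31504 mm.
Then N = f²/(c·h) = 55² / (0.012 × 31504) = 3025 / 378.05 ≈ 8.

f/8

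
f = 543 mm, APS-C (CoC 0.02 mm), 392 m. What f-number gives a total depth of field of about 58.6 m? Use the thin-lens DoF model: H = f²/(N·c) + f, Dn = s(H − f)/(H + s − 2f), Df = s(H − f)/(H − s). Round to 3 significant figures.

f/2.80

Write h = H − f = f²/(N·c). The thin-lens limits are Dn = s·h/(h + (s−f)) and Df = s·h/(h − (s−f)), so DoF = Df − Dn = 2·s·(s−f)·h / (h² − (s−f)²).
That is a quadratic in h: DoF·h² − 2·s·(s−f)·h − DoF·(s−f)² = 0 ⇒ h = (s−f)·(s + √(s² + DoF²)) / DoF = 391457 × (392000 + √(392000² + 58600²)) / 58600 = 391457 × (392000 + 396356) / 58600 ≈ 5266338 mm.
Then N = f²/(c·h) = 543² / (0.02 × 5266338) = 294849 / 105327 ≈ 2.80.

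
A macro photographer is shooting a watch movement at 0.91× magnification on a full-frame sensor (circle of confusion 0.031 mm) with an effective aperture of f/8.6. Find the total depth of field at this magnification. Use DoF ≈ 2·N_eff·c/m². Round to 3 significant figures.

At magnification m, DoF ≈ 2·N_eff·c/m² = 2 × 8.6 × 0.031 / 0.91² = 0.5332 / 0.8281 ≈ 0.644 mm.

0.644 mm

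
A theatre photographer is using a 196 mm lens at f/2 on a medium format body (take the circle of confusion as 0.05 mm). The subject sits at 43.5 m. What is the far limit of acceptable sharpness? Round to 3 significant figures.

Hyperfocal distance H = f²/(N·c) + f = 196²/(2 × 0.05) + 196 = 38416/0.1 + 196 ≈ 384356.0 mm ≈ 384.4 m.
Far limit Df = s·(H − f)/(H − s) = 43500 × (384356.0 − 196) / (384356.0 − 43500) = 43500 × 384160.0 / 340856.0 ≈ 49026 mm ≈ 49.0 m.

49.0 m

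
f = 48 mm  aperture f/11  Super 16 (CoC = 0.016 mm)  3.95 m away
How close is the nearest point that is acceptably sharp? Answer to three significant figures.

3.04 m

Hyperfocal distance H = f²/(N·c) + f = 48²/(11 × 0.016) + 48 = 2304/0.176 + 48 ≈ 13138.9 mm ≈ 13.14 m.
Near limit Dn = s·(H − f)/(H + s − 2f) = 3950 × (13138.9 − 48) / (13138.9 + 3950 − 2 × 48) = 3950 × 13090.9 / 16992.9 ≈ 3043.0 mm ≈ 3.04 m.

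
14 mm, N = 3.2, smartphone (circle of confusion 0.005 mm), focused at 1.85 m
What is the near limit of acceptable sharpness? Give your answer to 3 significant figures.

1.61 m

Hyperfocal distance H = f²/(N·c) + f = 14²/(3.2 × 0.005) + 14 = 196/0.016 + 14 ≈ 12264.0 mm ≈ 12.26 m.
Near limit Dn = s·(H − f)/(H + s − 2f) = 1850 × (12264.0 − 14) / (12264.0 + 1850 − 2 × 14) = 1850 × 12250.0 / 14086.0 ≈ 1608.9 mm ≈ 1.61 m.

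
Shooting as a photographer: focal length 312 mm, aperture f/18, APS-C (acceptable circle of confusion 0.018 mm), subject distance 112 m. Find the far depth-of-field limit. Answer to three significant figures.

Hyperfocal distance H = f²/(N·c) + f = 312²/(18 × 0.018) + 312 = 97344/0.324 + 312 ≈ 300756.4 mm ≈ 300.8 m.
Far limit Df = s·(H − f)/(H − s) = 112000 × (300756.4 − 312) / (300756.4 − 112000) = 112000 × 300444.4 / 188756.4 ≈ 178271 mm ≈ 178 m.

178 m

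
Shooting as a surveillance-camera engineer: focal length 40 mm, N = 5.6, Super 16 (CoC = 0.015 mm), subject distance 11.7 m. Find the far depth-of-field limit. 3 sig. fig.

Hyperfocal distance H = f²/(N·c) + f = 40²/(5.6 × 0.015) + 40 = 1600/0.084 + 40 ≈ 19087.6 mm ≈ 19.09 m.
Far limit Df = s·(H − f)/(H − s) = 11700 × (19087.6 − 40) / (19087.6 − 11700) = 11700 × 19047.6 / 7387.6 ≈ 30166 mm ≈ 30.2 m.

30.2 m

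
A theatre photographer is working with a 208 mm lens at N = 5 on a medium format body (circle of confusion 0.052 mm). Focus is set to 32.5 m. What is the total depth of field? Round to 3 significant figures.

13.1 m

Hyperfocal distance H = f²/(N·c) + f = 208²/(5 × 0.052) + 208 = 43264/0.26 + 208 ≈ 166608.0 mm ≈ 166.6 m.
Near limit Dn = s·(H − f)/(H + s − 2f) = 32500 × (166608.0 − 208) / (166608.0 + 32500 − 2 × 208) = 32500 × 166400.0 / 198692.0 ≈ 27218 mm.
Far limit Df = s·(H − f)/(H − s) = 32500 × (166608.0 − 208) / (166608.0 − 32500) = 32500 × 166400.0 / 134108.0 ≈ 40326 mm.
Depth of field = Df − Dn = 40326 − 27218 ≈ 13108 mm ≈ 13.1 m.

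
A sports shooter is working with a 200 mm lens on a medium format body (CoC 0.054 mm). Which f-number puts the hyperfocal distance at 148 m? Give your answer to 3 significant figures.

f/5.01

Rearrange H = f²/(N·c) + f for N: N = f² / ((H − f)·c).
N = 200² / ((148000 − 200) × 0.054) = 40000 / 7981 ≈ 5.01.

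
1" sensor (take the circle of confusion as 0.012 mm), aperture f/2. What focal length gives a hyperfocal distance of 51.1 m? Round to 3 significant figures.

35.0 mm

From H = f²/(N·c) + f, with f ≪ H: f ≈ √(H·N·c) = √(51100 × 2 × 0.012) = √1226.4 ≈ 35.02 mm.
The +f correction barely moves this — solving exactly, f² + N·c·f − N·c·H = 0 ⇒ f = (−N·c + √((N·c)² + 4·N·c·H))/2 = (−0.024 + √4905.6)/2 ≈ 35.008 mm, so f ≈ 35.0 mm.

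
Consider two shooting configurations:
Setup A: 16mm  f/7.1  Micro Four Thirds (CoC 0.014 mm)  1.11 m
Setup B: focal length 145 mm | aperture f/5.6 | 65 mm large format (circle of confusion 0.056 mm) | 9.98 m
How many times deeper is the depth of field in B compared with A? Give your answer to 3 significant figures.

Setup A: H = 16²/(7.1×0.014) + 16 ≈ 2591.5 mm; DoF = Df − Dn = 1929.7 − 779.1 ≈ 1150.6 mm.
Setup B: H = 145²/(5.6×0.056) + 145 ≈ 67189.0 mm; DoF = Df − Dn = 11695.7 − 8703.3 ≈ 2992.4 mm.
Ratio = 2992.4 / 1150.6 ≈ 2.60.

2.60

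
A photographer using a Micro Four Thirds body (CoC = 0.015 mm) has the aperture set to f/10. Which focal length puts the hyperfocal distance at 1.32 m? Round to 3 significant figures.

From H = f²/(N·c) + f, with f ≪ H: f ≈ √(H·N·c) = √(1320 × 10 × 0.015) = √198.00 ≈ 14.07 mm.
Exact: f² + N·c·f − N·c·H = 0 ⇒ f = (−N·c + √((N·c)² + 4·N·c·H))/2 = (−0.15 + √792.02)/2 ≈ 13.996 mm ≈ 14.0 mm.

14.0 mm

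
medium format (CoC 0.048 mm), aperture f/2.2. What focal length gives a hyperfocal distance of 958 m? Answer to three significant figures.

From H = f²/(N·c) + f, with f ≪ H: f ≈ √(H·N·c) = √(958000 × 2.2 × 0.048) = √101165 ≈ 318.1 mm.
The +f correction barely moves this — solving exactly, f² + N·c·f − N·c·H = 0 ⇒ f = (−N·c + √((N·c)² + 4·N·c·H))/2 = (−0.1056 + √404659)/2 ≈ 318.01 mm, so f ≈ 318 mm.

318 mm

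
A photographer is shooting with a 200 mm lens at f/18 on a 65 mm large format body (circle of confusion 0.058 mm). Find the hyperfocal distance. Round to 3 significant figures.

38.5 m

Hyperfocal distance H = f²/(N·c) + f = 200²/(18 × 0.058) + 200 = 40000/1.044 + 200 ≈ 38514.2 mm ≈ 38.5 m.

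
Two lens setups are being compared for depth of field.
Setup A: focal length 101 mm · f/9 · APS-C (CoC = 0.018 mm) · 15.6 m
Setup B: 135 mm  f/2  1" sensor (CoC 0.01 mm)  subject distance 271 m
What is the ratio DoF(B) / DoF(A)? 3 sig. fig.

Setup A: H = 101²/(9×0.018) + 101 ≈ 63070.1 mm; DoF = Df − Dn = 20693.4 − 12518.7 ≈ 8174.7 mm.
Setup B: H = 135²/(2×0.01) + 135 ≈ 911385.0 mm; DoF = Df − Dn = 385625 − 208904 ≈ 176721 mm.
Ratio = 176721 / 8174.7 ≈ 21.6.

21.6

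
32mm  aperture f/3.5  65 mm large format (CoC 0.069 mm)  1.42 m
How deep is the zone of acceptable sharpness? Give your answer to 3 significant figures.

1.04 m

Hyperfocal distance H = f²/(N·c) + f = 32²/(3.5 × 0.069) + 32 = 1024/0.2415 + 32 ≈ 4272.2 mm ≈ 4.272 m.
Near limit Dn = s·(H − f)/(H + s − 2f) = 1420 × (4272.2 − 32) / (4272.2 + 1420 − 2 × 32) = 1420 × 4240.2 / 5628.2 ≈ 1069.8 mm.
Far limit Df = s·(H − f)/(H − s) = 1420 × (4272.2 − 32) / (4272.2 − 1420) = 1420 × 4240.2 / 2852.2 ≈ 2111.0 mm.
Depth of field = Df − Dn = 2111.0 − 1069.8 ≈ 1041.2 mm ≈ 1.04 m.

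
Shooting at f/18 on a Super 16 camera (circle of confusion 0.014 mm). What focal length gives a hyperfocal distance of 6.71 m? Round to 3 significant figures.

From H = f²/(N·c) + f, with f ≪ H: f ≈ √(H·N·c) = √(6710 × 18 × 0.014) = √1690.9 ≈ 41.12 mm.
Exact: f² + N·c·f − N·c·H = 0 ⇒ f = (−N·c + √((N·c)² + 4·N·c·H))/2 = (−0.252 + √6763.7)/2 ≈ 40.995 mm ≈ 41.0 mm.

41.0 mm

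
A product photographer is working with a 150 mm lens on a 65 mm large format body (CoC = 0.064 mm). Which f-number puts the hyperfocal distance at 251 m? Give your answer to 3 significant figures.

Rearrange H = f²/(N·c) + f for N: N = f² / ((H − f)·c).
N = 150² / ((251000 − 150) × 0.064) = 22500 / 16054 ≈ 1.40.

f/1.40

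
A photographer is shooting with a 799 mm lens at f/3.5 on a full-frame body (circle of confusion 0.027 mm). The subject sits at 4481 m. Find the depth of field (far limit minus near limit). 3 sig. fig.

10600 m

Hyperfocal distance H = f²/(N·c) + f = 799²/(3.5 × 0.027) + 799 = 638401/0.0945 + 799 ≈ 6756365.1 mm ≈ 6756 m.
Near limit Dn = s·(H − f)/(H + s − 2f) = 4481000 × (6756365.1 − 799) / (6756365.1 + 4481000 − 2 × 799) = 4481000 × 6755566.1 / 11235767.1 ≈ 2694226 mm.
Far limit Df = s·(H − f)/(H − s) = 4481000 × (6756365.1 − 799) / (6756365.1 − 4481000) = 4481000 × 6755566.1 / 2275365.1 ≈ 13304103 mm.
Depth of field = Df − Dn = 13304103 − 2694226 ≈ 10609877 mm ≈ 10600 m.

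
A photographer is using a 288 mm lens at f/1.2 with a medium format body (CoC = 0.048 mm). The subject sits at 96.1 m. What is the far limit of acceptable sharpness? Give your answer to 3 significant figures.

Hyperfocal distance H = f²/(N·c) + f = 288²/(1.2 × 0.048) + 288 = 82944/0.0576 + 288 ≈ 1440288.0 mm ≈ 1440 m.
Far limit Df = s·(H − f)/(H − s) = 96100 × (1440288.0 − 288) / (1440288.0 − 96100) = 96100 × 1440000.0 / 1344188.0 ≈ 102950 mm ≈ 103 m.

103 m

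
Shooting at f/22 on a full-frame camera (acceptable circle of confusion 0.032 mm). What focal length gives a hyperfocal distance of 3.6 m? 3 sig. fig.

From H = f²/(N·c) + f, with f ≪ H: f ≈ √(H·N·c) = √(3600 × 22 × 0.032) = √2534.4 ≈ 50.34 mm.
Exact: f² + N·c·f − N·c·H = 0 ⇒ f = (−N·c + √((N·c)² + 4·N·c·H))/2 = (−0.704 + √10138)/2 ≈ 49.992 mm ≈ 50.0 mm.

50.0 mm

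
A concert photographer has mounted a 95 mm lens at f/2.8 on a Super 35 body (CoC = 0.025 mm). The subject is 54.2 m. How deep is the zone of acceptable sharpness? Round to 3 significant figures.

55.2 m

Hyperfocal distance H = f²/(N·c) + f = 95²/(2.8 × 0.025) + 95 = 9025/0.07 + 95 ≈ 129023.6 mm ≈ 129.0 m.
Near limit Dn = s·(H − f)/(H + s − 2f) = 54200 × (129023.6 − 95) / (129023.6 + 54200 − 2 × 95) = 54200 × 128928.6 / 183033.6 ≈ 38178 mm.
Far limit Df = s·(H − f)/(H − s) = 54200 × (129023.6 − 95) / (129023.6 − 54200) = 54200 × 128928.6 / 74823.6 ≈ 93392 mm.
Depth of field = Df − Dn = 93392 − 38178 ≈ 55214 mm ≈ 55.2 m.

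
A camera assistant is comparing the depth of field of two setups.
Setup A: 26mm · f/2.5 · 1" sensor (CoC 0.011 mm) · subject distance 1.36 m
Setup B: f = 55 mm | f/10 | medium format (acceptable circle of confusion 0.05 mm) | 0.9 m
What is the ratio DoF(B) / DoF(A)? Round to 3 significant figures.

Setup A: H = 26²/(2.5×0.011) + 26 ≈ 24607.8 mm; DoF = Df − Dn = 1438.04 − 1289.99 ≈ 148.05 mm.
Setup B: H = 55²/(10×0.05) + 55 ≈ 6105.0 mm; DoF = Df − Dn = 1046.11 − 789.70 ≈ 256.41 mm.
Ratio = 256.41 / 148.05 ≈ 1.73.

1.73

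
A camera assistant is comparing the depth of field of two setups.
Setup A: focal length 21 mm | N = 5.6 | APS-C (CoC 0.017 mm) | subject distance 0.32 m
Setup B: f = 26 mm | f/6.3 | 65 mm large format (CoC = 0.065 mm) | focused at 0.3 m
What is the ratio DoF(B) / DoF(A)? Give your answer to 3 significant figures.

Setup A: H = 21²/(5.6×0.017) + 21 ≈ 4653.4 mm; DoF = Df − Dn = 342.080 − 300.598 ≈ 41.482 mm.
Setup B: H = 26²/(6.3×0.065) + 26 ≈ 1676.8 mm; DoF = Df − Dn = 359.70 − 257.29 ≈ 102.41 mm.
Ratio = 102.41 / 41.482 ≈ 2.47.

2.47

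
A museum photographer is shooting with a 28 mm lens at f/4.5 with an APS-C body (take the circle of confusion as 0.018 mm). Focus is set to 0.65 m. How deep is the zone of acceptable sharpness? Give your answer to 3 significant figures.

83.9 mm

Hyperfocal distance H = f²/(N·c) + f = 28²/(4.5 × 0.018) + 28 = 784/0.081 + 28 ≈ 9707.0 mm ≈ 9.707 m.
Near limit Dn = s·(H − f)/(H + s − 2f) = 650 × (9707.0 − 28) / (9707.0 + 650 − 2 × 28) = 650 × 9679.0 / 10301.0 ≈ 610.751 mm.
Far limit Df = s·(H − f)/(H − s) = 650 × (9707.0 − 28) / (9707.0 − 650) = 650 × 9679.0 / 9057.0 ≈ 694.639 mm.
Depth of field = Df − Dn = 694.639 − 610.751 ≈ 83.888 mm.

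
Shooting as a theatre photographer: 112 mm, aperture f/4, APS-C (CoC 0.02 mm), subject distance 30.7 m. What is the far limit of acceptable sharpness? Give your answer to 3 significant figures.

Hyperfocal distance H = f²/(N·c) + f = 112²/(4 × 0.02) + 112 = 12544/0.08 + 112 ≈ 156912.0 mm ≈ 156.9 m.
Far limit Df = s·(H − f)/(H − s) = 30700 × (156912.0 − 112) / (156912.0 − 30700) = 30700 × 156800.0 / 126212.0 ≈ 38140 mm ≈ 38.1 m.

38.1 m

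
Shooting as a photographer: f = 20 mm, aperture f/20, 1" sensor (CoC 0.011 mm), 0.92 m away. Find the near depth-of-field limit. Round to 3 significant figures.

Hyperfocal distance H = f²/(N·c) + f = 20²/(20 × 0.011) + 20 = 400/0.22 + 20 ≈ 1838.2 mm ≈ 1.838 m.
Near limit Dn = s·(H − f)/(H + s − 2f) = 920 × (1838.2 − 20) / (1838.2 + 920 − 2 × 20) = 920 × 1818.2 / 2718.2 ≈ 615.38 mm ≈ 0.615 m.

0.615 m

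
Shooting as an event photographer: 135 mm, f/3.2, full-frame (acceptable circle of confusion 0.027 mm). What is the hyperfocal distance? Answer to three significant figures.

211 m

Hyperfocal distance H = f²/(N·c) + f = 135²/(3.2 × 0.027) + 135 = 18225/0.0864 + 135 ≈ 211072.5 mm ≈ 211 m.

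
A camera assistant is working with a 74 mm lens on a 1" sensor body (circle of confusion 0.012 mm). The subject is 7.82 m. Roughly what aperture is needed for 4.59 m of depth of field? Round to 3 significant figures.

f/16

Write h = H − f = f²/(N·c). The thin-lens limits are Dn = s·h/(h + (s−f)) and Df = s·h/(h − (s−f)), so DoF = Df − Dn = 2·s·(s−f)·h / (h² − (s−f)²).
That is a quadratic in h: DoF·h² − 2·s·(s−f)·h − DoF·(s−f)² = 0 ⇒ h = (s−f)·(s + √(s² + DoF²)) / DoF = 7746 × (7820 + √(7820² + 4590²)) / 4590 = 7746 × (7820 + 9067.55) / 4590 ≈ 28499 mm.
Then N = f²/(c·h) = 74² / (0.012 × 28499) = 5476 / 341.99 ≈ 16.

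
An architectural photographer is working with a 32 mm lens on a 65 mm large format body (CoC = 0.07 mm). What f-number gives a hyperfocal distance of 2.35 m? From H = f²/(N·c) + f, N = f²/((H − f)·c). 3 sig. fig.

Rearrange H = f²/(N·c) + f for N: N = f² / ((H − f)·c).
N = 32² / ((2350 − 32) × 0.07) = 1024 / 162.3 ≈ 6.31.

f/6.31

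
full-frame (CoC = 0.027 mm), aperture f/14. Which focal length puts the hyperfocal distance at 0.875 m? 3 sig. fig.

18.0 mm

From H = f²/(N·c) + f, with f ≪ H: f ≈ √(H·N·c) = √(875 × 14 × 0.027) = √330.75 ≈ 18.19 mm.
Exact: f² + N·c·f − N·c·H = 0 ⇒ f = (−N·c + √((N·c)² + 4·N·c·H))/2 = (−0.378 + √1323.1)/2 ≈ 17.999 mm ≈ 18.0 mm.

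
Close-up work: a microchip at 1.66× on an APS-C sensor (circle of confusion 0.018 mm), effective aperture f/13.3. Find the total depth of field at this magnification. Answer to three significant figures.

0.174 mm

At magnification m, DoF ≈ 2·N_eff·c/m² = 2 × 13.3 × 0.018 / 1.66² = 0.4788 / 2.756 ≈ 0.174 mm.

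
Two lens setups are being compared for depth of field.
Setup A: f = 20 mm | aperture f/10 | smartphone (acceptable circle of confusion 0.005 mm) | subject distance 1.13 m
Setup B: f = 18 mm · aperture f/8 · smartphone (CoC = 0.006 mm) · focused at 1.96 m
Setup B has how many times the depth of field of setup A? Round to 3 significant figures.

Setup A: H = 20²/(10×0.005) + 20 ≈ 8020.0 mm; DoF = Df − Dn = 1312.05 − 992.32 ≈ 319.73 mm.
Setup B: H = 18²/(8×0.006) + 18 ≈ 6768.0 mm; DoF = Df − Dn = 2751.7 − 1522.1 ≈ 1229.6 mm.
Ratio = 1229.6 / 319.73 ≈ 3.85.

3.85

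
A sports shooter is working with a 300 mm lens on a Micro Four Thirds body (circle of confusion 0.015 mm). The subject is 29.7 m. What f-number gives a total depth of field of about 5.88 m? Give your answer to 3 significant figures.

f/20

Write h = H − f = f²/(N·c). The thin-lens limits are Dn = s·h/(h + (s−f)) and Df = s·h/(h − (s−f)), so DoF = Df − Dn = 2·s·(s−f)·h / (h² − (s−f)²).
That is a quadratic in h: DoF·h² − 2·s·(s−f)·h − DoF·(s−f)² = 0 ⇒ h = (s−f)·(s + √(s² + DoF²)) / DoF = 29400 × (29700 + √(29700² + 5880²)) / 5880 = 29400 × (29700 + 30276.5) / 5880 ≈ 299882 mm.
Then N = f²/(c·h) = 300² / (0.015 × 299882) = 90000 / 4498.2 ≈ 20.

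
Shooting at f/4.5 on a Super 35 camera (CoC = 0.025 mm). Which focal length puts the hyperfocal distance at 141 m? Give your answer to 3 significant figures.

From H = f²/(N·c) + f, with f ≪ H: f ≈ √(H·N·c) = √(141000 × 4.5 × 0.025) = √15862 ≈ 125.9 mm.
The +f correction barely moves this — solving exactly, f² + N·c·f − N·c·H = 0 ⇒ f = (−N·c + √((N·c)² + 4·N·c·H))/2 = (−0.1125 + √63450)/2 ≈ 125.89 mm, so f ≈ 126 mm.

126 mm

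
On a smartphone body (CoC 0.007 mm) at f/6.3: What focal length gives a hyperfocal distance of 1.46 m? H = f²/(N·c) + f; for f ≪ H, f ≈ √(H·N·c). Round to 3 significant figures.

8.00 mm

From H = f²/(N·c) + f, with f ≪ H: f ≈ √(H·N·c) = √(1460 × 6.3 × 0.007) = √64.386 ≈ 8.024 mm.
Exact: f² + N·c·f − N·c·H = 0 ⇒ f = (−N·c + √((N·c)² + 4·N·c·H))/2 = (−0.0441 + √257.55)/2 ≈ 8.0021 mm ≈ 8.00 mm.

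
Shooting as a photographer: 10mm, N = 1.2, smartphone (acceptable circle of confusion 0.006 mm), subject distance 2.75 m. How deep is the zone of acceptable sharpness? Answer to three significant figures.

Hyperfocal distance H = f²/(N·c) + f = 10²/(1.2 × 0.006) + 10 = 100/0.0072 + 10 ≈ 13898.9 mm ≈ 13.90 m.
Near limit Dn = s·(H − f)/(H + s − 2f) = 2750 × (13898.9 − 10) / (13898.9 + 2750 − 2 × 10) = 2750 × 13888.9 / 16628.9 ≈ 2296.9 mm.
Far limit Df = s·(H − f)/(H − s) = 2750 × (13898.9 − 10) / (13898.9 − 2750) = 2750 × 13888.9 / 11148.9 ≈ 3425.9 mm.
Depth of field = Df − Dn = 3425.9 − 2296.9 ≈ 1129.0 mm ≈ 1.13 m.

1.13 m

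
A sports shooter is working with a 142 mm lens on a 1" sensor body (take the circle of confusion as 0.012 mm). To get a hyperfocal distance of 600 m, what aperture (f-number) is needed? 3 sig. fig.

f/2.80

Rearrange H = f²/(N·c) + f for N: N = f² / ((H − f)·c).
N = 142² / ((600000 − 142) × 0.012) = 20164 / 7198 ≈ 2.80.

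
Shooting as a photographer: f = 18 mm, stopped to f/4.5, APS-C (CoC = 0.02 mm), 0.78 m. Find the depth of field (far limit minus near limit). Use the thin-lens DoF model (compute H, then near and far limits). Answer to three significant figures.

346 mm

Hyperfocal distance H = f²/(N·c) + f = 18²/(4.5 × 0.02) + 18 = 324/0.09 + 18 ≈ 3618.0 mm ≈ 3.618 m.
Near limit Dn = s·(H − f)/(H + s − 2f) = 780 × (3618.0 − 18) / (3618.0 + 780 − 2 × 18) = 780 × 3600.0 / 4362.0 ≈ 643.74 mm.
Far limit Df = s·(H − f)/(H − s) = 780 × (3618.0 − 18) / (3618.0 − 780) = 780 × 3600.0 / 2838.0 ≈ 989.43 mm.
Depth of field = Df − Dn = 989.43 − 643.74 ≈ 345.69 mm.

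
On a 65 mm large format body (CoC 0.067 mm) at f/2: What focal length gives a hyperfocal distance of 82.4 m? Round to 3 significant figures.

105 mm

From H = f²/(N·c) + f, with f ≪ H: f ≈ √(H·N·c) = √(82400 × 2 × 0.067) = √11042 ≈ 105.1 mm.
The +f correction barely moves this — solving exactly, f² + N·c·f − N·c·H = 0 ⇒ f = (−N·c + √((N·c)² + 4·N·c·H))/2 = (−0.134 + √44166)/2 ≈ 105.01 mm, so f ≈ 105 mm.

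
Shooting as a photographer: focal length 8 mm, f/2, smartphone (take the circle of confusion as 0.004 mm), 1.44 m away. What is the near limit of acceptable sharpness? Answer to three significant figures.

Hyperfocal distance H = f²/(N·c) + f = 8²/(2 × 0.004) + 8 = 64/0.008 + 8 ≈ 8008.0 mm ≈ 8.008 m.
Near limit Dn = s·(H − f)/(H + s − 2f) = 1440 × (8008.0 − 8) / (8008.0 + 1440 − 2 × 8) = 1440 × 8000.0 / 9432.0 ≈ 1221.4 mm ≈ 1.22 m.

1.22 m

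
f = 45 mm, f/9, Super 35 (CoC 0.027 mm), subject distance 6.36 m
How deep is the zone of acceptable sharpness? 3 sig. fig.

22.6 m

Hyperfocal distance H = f²/(N·c) + f = 45²/(9 × 0.027) + 45 = 2025/0.243 + 45 ≈ 8378.3 mm ≈ 8.378 m.
Near limit Dn = s·(H − f)/(H + s − 2f) = 6360 × (8378.3 − 45) / (8378.3 + 6360 − 2 × 45) = 6360 × 8333.3 / 14648.3 ≈ 3618 mm.
Far limit Df = s·(H − f)/(H − s) = 6360 × (8378.3 − 45) / (8378.3 − 6360) = 6360 × 8333.3 / 2018.3 ≈ 26259 mm.
Depth of field = Df − Dn = 26259 − 3618 ≈ 22641 mm ≈ 22.6 m.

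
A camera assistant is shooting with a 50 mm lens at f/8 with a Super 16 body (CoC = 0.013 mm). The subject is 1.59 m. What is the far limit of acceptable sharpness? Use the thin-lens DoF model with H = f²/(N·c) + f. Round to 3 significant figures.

1.70 m

Hyperfocal distance H = f²/(N·c) + f = 50²/(8 × 0.013) + 50 = 2500/0.104 + 50 ≈ 24088.5 mm ≈ 24.09 m.
Far limit Df = s·(H − f)/(H − s) = 1590 × (24088.5 − 50) / (24088.5 − 1590) = 1590 × 24038.5 / 22498.5 ≈ 1698.8 mm ≈ 1.70 m.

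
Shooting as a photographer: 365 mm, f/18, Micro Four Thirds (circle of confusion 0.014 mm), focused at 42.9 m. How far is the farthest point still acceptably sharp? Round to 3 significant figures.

Hyperfocal distance H = f²/(N·c) + f = 365²/(18 × 0.014) + 365 = 133225/0.252 + 365 ≈ 529035.6 mm ≈ 529.0 m.
Far limit Df = s·(H − f)/(H − s) = 42900 × (529035.6 − 365) / (529035.6 − 42900) = 42900 × 528670.6 / 486135.6 ≈ 46654 mm ≈ 46.7 m.

46.7 m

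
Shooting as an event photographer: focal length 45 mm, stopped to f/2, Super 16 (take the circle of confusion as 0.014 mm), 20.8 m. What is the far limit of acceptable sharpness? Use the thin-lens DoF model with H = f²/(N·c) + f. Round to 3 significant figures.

29.2 m

Hyperfocal distance H = f²/(N·c) + f = 45²/(2 × 0.014) + 45 = 2025/0.028 + 45 ≈ 72366.4 mm ≈ 72.37 m.
Far limit Df = s·(H − f)/(H − s) = 20800 × (72366.4 − 45) / (72366.4 − 20800) = 20800 × 72321.4 / 51566.4 ≈ 29172 mm ≈ 29.2 m.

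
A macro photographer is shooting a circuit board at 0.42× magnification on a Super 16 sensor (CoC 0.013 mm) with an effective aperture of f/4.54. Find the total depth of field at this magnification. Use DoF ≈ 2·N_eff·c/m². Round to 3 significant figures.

0.669 mm

At magnification m, DoF ≈ 2·N_eff·c/m² = 2 × 4.54 × 0.013 / 0.42² = 0.118 / 0.1764 ≈ 0.669 mm.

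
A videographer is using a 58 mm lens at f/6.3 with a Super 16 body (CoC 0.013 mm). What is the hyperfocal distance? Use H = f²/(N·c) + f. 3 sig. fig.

Hyperfocal distance H = f²/(N·c) + f = 58²/(6.3 × 0.013) + 58 = 3364/0.0819 + 58 ≈ 41132.5 mm ≈ 41.1 m.

41.1 m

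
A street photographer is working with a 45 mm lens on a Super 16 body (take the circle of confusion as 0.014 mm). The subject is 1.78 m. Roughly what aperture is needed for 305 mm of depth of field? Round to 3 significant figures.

Write h = H − f = f²/(N·c). The thin-lens limits are Dn = s·h/(h + (s−f)) and Df = s·h/(h − (s−f)), so DoF = Df − Dn = 2·s·(s−f)·h / (h² − (s−f)²).
That is a quadratic in h: DoF·h² − 2·s·(s−f)·h − DoF·(s−f)² = 0 ⇒ h = (s−f)·(s + √(s² + DoF²)) / DoF = 1735 × (1780 + √(1780² + 305²)) / 305 = 1735 × (1780 + 1805.94) / 305 ≈ 20399 mm.
Then N = f²/(c·h) = 45² / (0.014 × 20399) = 2025 / 285.58 ≈ 7.09.

f/7.09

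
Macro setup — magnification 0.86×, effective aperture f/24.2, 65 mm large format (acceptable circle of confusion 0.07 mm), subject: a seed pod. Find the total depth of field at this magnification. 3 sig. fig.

4.58 mm

At magnification m, DoF ≈ 2·N_eff·c/m² = 2 × 24.2 × 0.07 / 0.86² = 3.388 / 0.7396 ≈ 4.58 mm.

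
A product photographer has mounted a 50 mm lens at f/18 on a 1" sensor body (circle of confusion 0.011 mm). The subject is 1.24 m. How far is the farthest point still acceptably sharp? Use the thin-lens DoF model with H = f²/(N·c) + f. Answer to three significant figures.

1.37 m

Hyperfocal distance H = f²/(N·c) + f = 50²/(18 × 0.011) + 50 = 2500/0.198 + 50 ≈ 12676.3 mm ≈ 12.68 m.
Far limit Df = s·(H − f)/(H − s) = 1240 × (12676.3 − 50) / (12676.3 − 1240) = 1240 × 12626.3 / 11436.3 ≈ 1369.0 mm ≈ 1.37 m.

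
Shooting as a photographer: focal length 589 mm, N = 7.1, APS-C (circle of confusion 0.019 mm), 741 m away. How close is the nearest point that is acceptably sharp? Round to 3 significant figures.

575 m

Hyperfocal distance H = f²/(N·c) + f = 589²/(7.1 × 0.019) + 589 = 346921/0.1349 + 589 ≈ 2572279.1 mm ≈ 2572 m.
Near limit Dn = s·(H − f)/(H + s − 2f) = 741000 × (2572279.1 − 589) / (2572279.1 + 741000 − 2 × 589) = 741000 × 2571690.1 / 3312101.1 ≈ 575352 mm ≈ 575 m.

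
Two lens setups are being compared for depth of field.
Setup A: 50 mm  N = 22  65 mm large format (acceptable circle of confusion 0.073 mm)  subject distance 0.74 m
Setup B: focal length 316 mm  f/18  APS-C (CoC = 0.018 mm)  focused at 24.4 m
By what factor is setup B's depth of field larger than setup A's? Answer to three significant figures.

Setup A: H = 50²/(22×0.073) + 50 ≈ 1606.7 mm; DoF = Df − Dn = 1329.16 − 512.73 ≈ 816.43 mm.
Setup B: H = 316²/(18×0.018) + 316 ≈ 308513.5 mm; DoF = Df − Dn = 26468.4 − 22631.5 ≈ 3836.9 mm.
Ratio = 3836.9 / 816.43 ≈ 4.70.

4.70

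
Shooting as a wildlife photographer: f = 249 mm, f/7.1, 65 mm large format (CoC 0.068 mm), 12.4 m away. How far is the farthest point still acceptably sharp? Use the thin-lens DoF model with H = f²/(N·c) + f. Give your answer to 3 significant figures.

13.7 m

Hyperfocal distance H = f²/(N·c) + f = 249²/(7.1 × 0.068) + 249 = 62001/0.4828 + 249 ≈ 128668.6 mm ≈ 128.7 m.
Far limit Df = s·(H − f)/(H − s) = 12400 × (128668.6 − 249) / (128668.6 − 12400) = 12400 × 128419.6 / 116268.6 ≈ 13696 mm ≈ 13.7 m.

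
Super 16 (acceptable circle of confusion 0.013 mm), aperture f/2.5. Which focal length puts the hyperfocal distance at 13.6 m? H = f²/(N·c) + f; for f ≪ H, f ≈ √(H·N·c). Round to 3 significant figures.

21.0 mm

From H = f²/(N·c) + f, with f ≪ H: f ≈ √(H·N·c) = √(13600 × 2.5 × 0.013) = √442.00 ≈ 21.02 mm.
The +f correction barely moves this — solving exactly, f² + N·c·f − N·c·H = 0 ⇒ f = (−N·c + √((N·c)² + 4·N·c·H))/2 = (−0.0325 + √1768.0)/2 ≈ 21.008 mm, so f ≈ 21.0 mm.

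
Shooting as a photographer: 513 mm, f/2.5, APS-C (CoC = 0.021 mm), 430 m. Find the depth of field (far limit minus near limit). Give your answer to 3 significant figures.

74.2 m

Hyperfocal distance H = f²/(N·c) + f = 513²/(2.5 × 0.021) + 513 = 263169/0.0525 + 513 ≈ 5013255.9 mm ≈ 5013 m.
Near limit Dn = s·(H − f)/(H + s − 2f) = 430000 × (5013255.9 − 513) / (5013255.9 + 430000 − 2 × 513) = 430000 × 5012742.9 / 5442229.9 ≈ 396065 mm.
Far limit Df = s·(H − f)/(H − s) = 430000 × (5013255.9 − 513) / (5013255.9 − 430000) = 430000 × 5012742.9 / 4583255.9 ≈ 470294 mm.
Depth of field = Df − Dn = 470294 − 396065 ≈ 74229 mm ≈ 74.2 m.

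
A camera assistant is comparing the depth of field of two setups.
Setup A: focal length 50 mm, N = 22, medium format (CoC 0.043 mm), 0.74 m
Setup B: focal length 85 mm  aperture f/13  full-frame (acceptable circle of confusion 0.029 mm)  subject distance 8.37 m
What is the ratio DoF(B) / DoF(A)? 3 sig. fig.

Setup A: H = 50²/(22×0.043) + 50 ≈ 2692.7 mm; DoF = Df − Dn = 1001.48 − 586.79 ≈ 414.69 mm.
Setup B: H = 85²/(13×0.029) + 85 ≈ 19249.5 mm; DoF = Df − Dn = 14744.0 − 5843.7 ≈ 8900.3 mm.
Ratio = 8900.3 / 414.69 ≈ 21.5.

21.5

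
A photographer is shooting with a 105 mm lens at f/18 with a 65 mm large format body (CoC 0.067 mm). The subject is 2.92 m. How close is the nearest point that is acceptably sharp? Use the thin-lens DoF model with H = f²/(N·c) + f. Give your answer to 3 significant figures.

Hyperfocal distance H = f²/(N·c) + f = 105²/(18 × 0.067) + 105 = 11025/1.206 + 105 ≈ 9246.8 mm ≈ 9.247 m.
Near limit Dn = s·(H − f)/(H + s − 2f) = 2920 × (9246.8 − 105) / (9246.8 + 2920 − 2 × 105) = 2920 × 9141.8 / 11956.8 ≈ 2232.5 mm ≈ 2.23 m.

2.23 m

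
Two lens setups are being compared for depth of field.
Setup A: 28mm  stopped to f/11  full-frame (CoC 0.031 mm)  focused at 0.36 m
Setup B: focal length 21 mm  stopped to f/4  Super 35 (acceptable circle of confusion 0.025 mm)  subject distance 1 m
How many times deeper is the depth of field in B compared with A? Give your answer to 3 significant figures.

Setup A: H = 28²/(11×0.031) + 28 ≈ 2327.1 mm; DoF = Df − Dn = 420.76 − 314.57 ≈ 106.19 mm.
Setup B: H = 21²/(4×0.025) + 21 ≈ 4431.0 mm; DoF = Df − Dn = 1285.34 − 818.33 ≈ 467.01 mm.
Ratio = 467.01 / 106.19 ≈ 4.40.

4.40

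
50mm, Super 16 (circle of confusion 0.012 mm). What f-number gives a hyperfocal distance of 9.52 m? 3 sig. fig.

f/22

Rearrange H = f²/(N·c) + f for N: N = f² / ((H − f)·c).
N = 50² / ((9520 − 50) × 0.012) = 2500 / 113.6 ≈ 22.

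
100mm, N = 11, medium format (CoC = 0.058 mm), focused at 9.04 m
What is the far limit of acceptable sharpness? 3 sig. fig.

21.0 m

Hyperfocal distance H = f²/(N·c) + f = 100²/(11 × 0.058) + 100 = 10000/0.638 + 100 ≈ 15774.0 mm ≈ 15.77 m.
Far limit Df = s·(H − f)/(H − s) = 9040 × (15774.0 − 100) / (15774.0 − 9040) = 9040 × 15674.0 / 6734.0 ≈ 21041 mm ≈ 21.0 m.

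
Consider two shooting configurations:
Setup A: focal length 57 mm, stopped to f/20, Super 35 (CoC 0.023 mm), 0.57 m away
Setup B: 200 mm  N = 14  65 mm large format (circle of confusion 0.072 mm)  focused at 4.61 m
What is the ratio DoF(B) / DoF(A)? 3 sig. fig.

12.5

Setup A: H = 57²/(20×0.023) + 57 ≈ 7120.0 mm; DoF = Df − Dn = 614.642 − 531.403 ≈ 83.239 mm.
Setup B: H = 200²/(14×0.072) + 200 ≈ 39882.5 mm; DoF = Df − Dn = 5186.4 − 4148.9 ≈ 1037.5 mm.
Ratio = 1037.5 / 83.239 ≈ 12.5.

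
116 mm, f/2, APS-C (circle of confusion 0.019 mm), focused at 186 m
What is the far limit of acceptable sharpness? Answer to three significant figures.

392 m

Hyperfocal distance H = f²/(N·c) + f = 116²/(2 × 0.019) + 116 = 13456/0.038 + 116 ≈ 354221.3 mm ≈ 354.2 m.
Far limit Df = s·(H − f)/(H − s) = 186000 × (354221.3 − 116) / (354221.3 − 186000) = 186000 × 354105.3 / 168221.3 ≈ 391529 mm ≈ 392 m.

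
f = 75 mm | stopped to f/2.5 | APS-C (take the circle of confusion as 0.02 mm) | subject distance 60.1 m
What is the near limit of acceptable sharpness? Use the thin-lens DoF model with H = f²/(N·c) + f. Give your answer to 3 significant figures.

39.2 m

Hyperfocal distance H = f²/(N·c) + f = 75²/(2.5 × 0.02) + 75 = 5625/0.05 + 75 ≈ 112575.0 mm ≈ 112.6 m.
Near limit Dn = s·(H − f)/(H + s − 2f) = 60100 × (112575.0 − 75) / (112575.0 + 60100 − 2 × 75) = 60100 × 112500.0 / 172525.0 ≈ 39190 mm ≈ 39.2 m.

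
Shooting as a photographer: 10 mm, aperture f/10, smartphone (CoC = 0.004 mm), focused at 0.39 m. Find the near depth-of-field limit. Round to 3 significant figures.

339 mm

Hyperfocal distance H = f²/(N·c) + f = 10²/(10 × 0.004) + 10 = 100/0.04 + 10 ≈ 2510.0 mm ≈ 2.510 m.
Near limit Dn = s·(H − f)/(H + s − 2f) = 390 × (2510.0 − 10) / (2510.0 + 390 − 2 × 10) = 390 × 2500.0 / 2880.0 ≈ 338.54 mm.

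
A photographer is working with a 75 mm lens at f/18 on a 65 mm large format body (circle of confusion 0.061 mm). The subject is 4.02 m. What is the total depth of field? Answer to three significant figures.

Hyperfocal distance H = f²/(N·c) + f = 75²/(18 × 0.061) + 75 = 5625/1.098 + 75 ≈ 5198.0 mm ≈ 5.198 m.
Near limit Dn = s·(H − f)/(H + s − 2f) = 4020 × (5198.0 − 75) / (5198.0 + 4020 − 2 × 75) = 4020 × 5123.0 / 9068.0 ≈ 2271 mm.
Far limit Df = s·(H − f)/(H − s) = 4020 × (5198.0 − 75) / (5198.0 − 4020) = 4020 × 5123.0 / 1178.0 ≈ 17483 mm.
Depth of field = Df − Dn = 17483 − 2271 ≈ 15212 mm ≈ 15.2 m.

15.2 m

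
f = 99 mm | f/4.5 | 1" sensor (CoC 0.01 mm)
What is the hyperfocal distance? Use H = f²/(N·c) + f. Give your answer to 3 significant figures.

Hyperfocal distance H = f²/(N·c) + f = 99²/(4.5 × 0.01) + 99 = 9801/0.045 + 99 ≈ 217899.0 mm ≈ 218 m.

218 m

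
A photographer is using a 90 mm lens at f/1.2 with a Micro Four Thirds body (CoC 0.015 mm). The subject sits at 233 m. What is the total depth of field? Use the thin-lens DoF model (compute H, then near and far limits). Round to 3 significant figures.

329 m

Hyperfocal distance H = f²/(N·c) + f = 90²/(1.2 × 0.015) + 90 = 8100/0.018 + 90 ≈ 450090.0 mm ≈ 450.1 m.
Near limit Dn = s·(H − f)/(H + s − 2f) = 233000 × (450090.0 − 90) / (450090.0 + 233000 − 2 × 90) = 233000 × 450000.0 / 682910.0 ≈ 153534 mm.
Far limit Df = s·(H − f)/(H − s) = 233000 × (450090.0 − 90) / (450090.0 − 233000) = 233000 × 450000.0 / 217090.0 ≈ 482979 mm.
Depth of field = Df − Dn = 482979 − 153534 ≈ 329445 mm ≈ 329 m.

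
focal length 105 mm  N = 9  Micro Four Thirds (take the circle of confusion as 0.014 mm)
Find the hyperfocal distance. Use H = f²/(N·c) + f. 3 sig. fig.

87.6 m

Hyperfocal distance H = f²/(N·c) + f = 105²/(9 × 0.014) + 105 = 11025/0.126 + 105 ≈ 87605.0 mm ≈ 87.6 m.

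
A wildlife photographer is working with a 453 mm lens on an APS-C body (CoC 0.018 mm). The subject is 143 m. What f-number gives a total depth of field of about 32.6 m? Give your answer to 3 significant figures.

Write h = H − f = f²/(N·c). The thin-lens limits are Dn = s·h/(h + (s−f)) and Df = s·h/(h − (s−f)), so DoF = Df − Dn = 2·s·(s−f)·h / (h² − (s−f)²).
That is a quadratic in h: DoF·h² − 2·s·(s−f)·h − DoF·(s−f)² = 0 ⇒ h = (s−f)·(s + √(s² + DoF²)) / DoF = 142547 × (143000 + √(143000² + 32600²)) / 32600 = 142547 × (143000 + 146669) / 32600 ≈ 1266608 mm.
Then N = f²/(c·h) = 453² / (0.018 × 1266608) = 205209 / 22799 ≈ 9.

f/9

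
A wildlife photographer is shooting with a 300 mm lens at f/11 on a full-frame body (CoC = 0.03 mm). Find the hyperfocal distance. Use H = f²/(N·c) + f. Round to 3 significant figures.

Hyperfocal distance H = f²/(N·c) + f = 300²/(11 × 0.03) + 300 = 90000/0.33 + 300 ≈ 273027.3 mm ≈ 273 m.

273 m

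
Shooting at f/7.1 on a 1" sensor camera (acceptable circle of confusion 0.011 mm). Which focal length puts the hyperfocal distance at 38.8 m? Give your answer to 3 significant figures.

From H = f²/(N·c) + f, with f ≪ H: f ≈ √(H·N·c) = √(38800 × 7.1 × 0.011) = √3030.3 ≈ 55.05 mm.
Exact: f² + N·c·f − N·c·H = 0 ⇒ f = (−N·c + √((N·c)² + 4·N·c·H))/2 = (−0.0781 + √12121)/2 ≈ 55.009 mm ≈ 55.0 mm.

55.0 mm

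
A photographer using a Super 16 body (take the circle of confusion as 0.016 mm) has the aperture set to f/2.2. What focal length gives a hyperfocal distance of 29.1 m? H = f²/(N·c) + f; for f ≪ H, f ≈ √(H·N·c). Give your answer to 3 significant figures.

From H = f²/(N·c) + f, with f ≪ H: f ≈ √(H·N·c) = √(29100 × 2.2 × 0.016) = √1024.3 ≈ 32.00 mm.
The +f correction barely moves this — solving exactly, f² + N·c·f − N·c·H = 0 ⇒ f = (−N·c + √((N·c)² + 4·N·c·H))/2 = (−0.0352 + √4097.3)/2 ≈ 31.987 mm, so f ≈ 32.0 mm.

32.0 mm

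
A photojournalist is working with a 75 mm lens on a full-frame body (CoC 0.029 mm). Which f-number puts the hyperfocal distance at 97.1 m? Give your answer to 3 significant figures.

Rearrange H = f²/(N·c) + f for N: N = f² / ((H − f)·c).
N = 75² / ((97100 − 75) × 0.029) = 5625 / 2814 ≈ 2.00.

f/2.00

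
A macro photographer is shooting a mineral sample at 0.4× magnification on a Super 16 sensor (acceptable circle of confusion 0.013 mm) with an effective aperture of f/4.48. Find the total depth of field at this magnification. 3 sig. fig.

0.728 mm

At magnification m, DoF ≈ 2·N_eff·c/m² = 2 × 4.48 × 0.013 / 0.4² = 0.1165 / 0.16 ≈ 0.728 mm.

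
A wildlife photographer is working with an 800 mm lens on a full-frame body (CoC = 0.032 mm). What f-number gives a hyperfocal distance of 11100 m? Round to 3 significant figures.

Rearrange H = f²/(N·c) + f for N: N = f² / ((H − f)·c).
N = 800² / ((11100000 − 800) × 0.032) = 640000 / 355174 ≈ 1.80.

f/1.80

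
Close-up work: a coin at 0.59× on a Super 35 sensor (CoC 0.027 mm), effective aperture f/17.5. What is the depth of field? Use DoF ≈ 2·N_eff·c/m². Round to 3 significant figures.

2.71 mm

At magnification m, DoF ≈ 2·N_eff·c/m² = 2 × 17.5 × 0.027 / 0.59² = 0.945 / 0.3481 ≈ 2.71 mm.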